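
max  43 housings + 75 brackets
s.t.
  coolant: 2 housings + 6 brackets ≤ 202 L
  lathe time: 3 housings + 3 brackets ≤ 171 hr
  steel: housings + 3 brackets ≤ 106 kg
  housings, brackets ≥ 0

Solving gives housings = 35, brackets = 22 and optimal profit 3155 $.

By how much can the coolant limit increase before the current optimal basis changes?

10

Binding constraints: coolant, lathe time. The basis is B = [[2,6],[3,3]] with det -12.
Per unit increase in coolant, x* moves by d = (-0.25, 0.25).
The basis stays optimal until steel becomes binding; allowable increase = 10 L.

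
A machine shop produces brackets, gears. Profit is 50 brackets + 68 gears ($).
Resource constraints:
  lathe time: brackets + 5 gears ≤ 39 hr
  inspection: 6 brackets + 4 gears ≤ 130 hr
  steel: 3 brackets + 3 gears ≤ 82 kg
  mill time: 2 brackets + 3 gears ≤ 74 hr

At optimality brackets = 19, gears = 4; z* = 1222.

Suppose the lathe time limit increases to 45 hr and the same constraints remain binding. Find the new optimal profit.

Binding: lathe time and inspection. Non-binding: steel (13 unused), mill time (24 unused).
Slack constraints have shadow price 0 (complementary slackness).
The binding rows give the dual system: 1·y_lathe time + 6·y_inspection = 50 and 5·y_lathe time + 4·y_inspection = 68.
Solving: y_lathe time = 8, y_inspection = 7.
Δz = y_lathe time·Δb = 8 × (6) = 48, so new z* = 1222 + 48 = 1270.

1270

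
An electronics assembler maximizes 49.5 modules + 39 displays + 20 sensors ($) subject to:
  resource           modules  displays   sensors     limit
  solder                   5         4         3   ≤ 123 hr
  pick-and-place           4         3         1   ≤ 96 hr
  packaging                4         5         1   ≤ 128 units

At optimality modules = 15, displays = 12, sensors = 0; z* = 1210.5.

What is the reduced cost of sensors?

Binding: solder and pick-and-place. Non-binding: packaging (8 unused).
By complementary slackness, y = 0 for the non-binding constraint.
The binding rows give the dual system: 5·y_solder + 4·y_pick-and-place = 49.5 and 4·y_solder + 3·y_pick-and-place = 39.
Solving: y_solder = 7.5, y_pick-and-place = 3.
Reduced cost of sensors: c₃ − yᵀa₃ = 20 − (7.5·3 + 3·1) = 20 − 25.5 = -5.5.

-5.5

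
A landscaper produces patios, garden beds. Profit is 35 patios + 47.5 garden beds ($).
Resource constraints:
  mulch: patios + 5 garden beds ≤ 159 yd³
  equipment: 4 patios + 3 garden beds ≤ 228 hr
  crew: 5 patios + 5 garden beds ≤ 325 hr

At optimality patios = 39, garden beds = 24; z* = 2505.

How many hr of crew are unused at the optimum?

crew used = 5·39 + 5·24 = 315; slack = 325 − 315 = 10.

10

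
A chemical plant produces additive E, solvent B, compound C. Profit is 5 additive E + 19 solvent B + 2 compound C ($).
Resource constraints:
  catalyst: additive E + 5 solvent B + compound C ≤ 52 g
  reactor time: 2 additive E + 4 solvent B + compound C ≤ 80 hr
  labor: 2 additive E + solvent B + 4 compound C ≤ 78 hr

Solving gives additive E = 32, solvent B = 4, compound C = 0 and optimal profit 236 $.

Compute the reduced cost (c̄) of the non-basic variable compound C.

Binding: catalyst and reactor time. Non-binding: labor (10 unused).
Slack constraints have shadow price 0 (complementary slackness).
Dual feasibility on the basic columns requires 1·y_catalyst + 2·y_reactor time = 5, 5·y_catalyst + 4·y_reactor time = 19.
This yields shadow prices y_catalyst = 3, y_reactor time = 1.
Reduced cost of compound C: c₃ − yᵀa₃ = 2 − (3·1 + 1·1) = 2 − 4 = -2.

-2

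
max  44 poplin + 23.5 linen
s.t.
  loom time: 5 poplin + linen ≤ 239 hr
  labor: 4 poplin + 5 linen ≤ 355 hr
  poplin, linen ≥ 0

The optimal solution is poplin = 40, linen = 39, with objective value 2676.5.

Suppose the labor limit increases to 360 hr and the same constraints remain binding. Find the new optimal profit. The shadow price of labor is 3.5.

2694

Δb = 5, so new z* = 2676.5 + (3.5)·(5) = 2676.5 + 17.5 = 2694.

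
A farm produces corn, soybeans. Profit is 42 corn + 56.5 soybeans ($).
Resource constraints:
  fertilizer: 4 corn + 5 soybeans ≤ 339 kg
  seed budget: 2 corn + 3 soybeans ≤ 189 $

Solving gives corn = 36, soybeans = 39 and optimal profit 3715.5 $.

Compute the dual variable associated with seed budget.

Check each constraint at x*: fertilizer 339/339 (tight); seed budget 189/189 (tight).
The binding rows give the dual system: 4·y_fertilizer + 2·y_seed budget = 42 and 5·y_fertilizer + 3·y_seed budget = 56.5.
This yields shadow prices y_fertilizer = 6.5, y_seed budget = 8.
Shadow price of seed budget = 8.

8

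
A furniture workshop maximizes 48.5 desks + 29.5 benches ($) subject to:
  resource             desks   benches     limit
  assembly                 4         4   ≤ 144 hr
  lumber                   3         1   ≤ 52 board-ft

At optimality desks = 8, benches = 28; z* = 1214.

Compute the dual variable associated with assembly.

5

Both assembly and lumber are binding at x*.
Dual feasibility on the basic columns requires 4·y_assembly + 3·y_lumber = 48.5, 4·y_assembly + 1·y_lumber = 29.5.
This yields shadow prices y_assembly = 5, y_lumber = 9.5.
Shadow price of assembly = 5.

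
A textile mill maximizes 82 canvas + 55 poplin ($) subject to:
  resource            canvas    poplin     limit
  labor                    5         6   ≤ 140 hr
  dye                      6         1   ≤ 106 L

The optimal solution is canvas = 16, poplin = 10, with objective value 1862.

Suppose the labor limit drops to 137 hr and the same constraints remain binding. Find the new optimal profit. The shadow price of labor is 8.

Δb = -3, so new z* = 1862 + (8)·(-3) = 1862 − 24 = 1838.

1838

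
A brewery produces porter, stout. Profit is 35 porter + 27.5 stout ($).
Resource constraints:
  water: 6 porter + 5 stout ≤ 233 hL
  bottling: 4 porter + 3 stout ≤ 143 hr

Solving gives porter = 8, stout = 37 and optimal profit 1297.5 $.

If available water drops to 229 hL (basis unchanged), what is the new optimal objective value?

1287.5

Both water and bottling are binding at x*.
From A_Bᵀ y = c: 6·y_water + 4·y_bottling = 35; 5·y_water + 3·y_bottling = 27.5.
This yields shadow prices y_water = 2.5, y_bottling = 5.
Δz = y_water·Δb = 2.5 × (-4) = -10, so new z* = 1297.5 − 10 = 1287.5.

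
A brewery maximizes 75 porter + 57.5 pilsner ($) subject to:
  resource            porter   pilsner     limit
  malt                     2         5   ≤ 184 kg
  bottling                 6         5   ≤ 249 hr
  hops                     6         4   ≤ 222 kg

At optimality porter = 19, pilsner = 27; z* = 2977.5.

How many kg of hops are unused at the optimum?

hops used = 6·19 + 4·27 = 222; slack = 222 − 222 = 0.

0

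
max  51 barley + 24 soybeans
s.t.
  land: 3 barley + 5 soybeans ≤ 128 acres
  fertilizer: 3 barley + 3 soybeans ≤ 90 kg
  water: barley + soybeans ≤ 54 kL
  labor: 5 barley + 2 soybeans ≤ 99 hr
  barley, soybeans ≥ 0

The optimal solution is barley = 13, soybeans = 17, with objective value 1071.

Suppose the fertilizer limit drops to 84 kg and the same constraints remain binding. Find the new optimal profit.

1059

At the optimum: land uses 124 of 128 (slack = 4); fertilizer uses 90 of 90 (binding); water uses 30 of 54 (slack = 24); labor uses 99 of 99 (binding).
By complementary slackness, y = 0 for the non-binding constraints.
From A_Bᵀ y = c: 3·y_fertilizer + 5·y_labor = 51; 3·y_fertilizer + 2·y_labor = 24.
→ y_fertilizer = 2 and y_labor = 9.
Δz = y_fertilizer·Δb = 2 × (-6) = -12, so new z* = 1071 − 12 = 1059.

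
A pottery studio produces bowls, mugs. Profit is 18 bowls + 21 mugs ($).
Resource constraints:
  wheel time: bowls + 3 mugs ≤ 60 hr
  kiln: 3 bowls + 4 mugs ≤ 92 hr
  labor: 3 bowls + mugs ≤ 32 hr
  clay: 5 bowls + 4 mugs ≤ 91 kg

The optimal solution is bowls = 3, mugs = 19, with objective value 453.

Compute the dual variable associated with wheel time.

Binding: wheel time and clay. Non-binding: kiln (7 unused), labor (4 unused).
By complementary slackness, y = 0 for the non-binding constraints.
From A_Bᵀ y = c: 1·y_wheel time + 5·y_clay = 18; 3·y_wheel time + 4·y_clay = 21.
This yields shadow prices y_wheel time = 3, y_clay = 3.
Shadow price of wheel time = 3.

3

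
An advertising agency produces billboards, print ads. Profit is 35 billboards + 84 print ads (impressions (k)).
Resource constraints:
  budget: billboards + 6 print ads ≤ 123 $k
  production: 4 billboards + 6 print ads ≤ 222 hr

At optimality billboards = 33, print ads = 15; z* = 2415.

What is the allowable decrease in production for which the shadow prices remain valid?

Binding constraints: budget, production. The basis is B = [[1,6],[4,6]] with det -18.
Per unit decrease in production, x* moves by d = (-0.3333, 0.0556).
The basis stays optimal until billboards reaches 0; allowable decrease = 99 hr.

99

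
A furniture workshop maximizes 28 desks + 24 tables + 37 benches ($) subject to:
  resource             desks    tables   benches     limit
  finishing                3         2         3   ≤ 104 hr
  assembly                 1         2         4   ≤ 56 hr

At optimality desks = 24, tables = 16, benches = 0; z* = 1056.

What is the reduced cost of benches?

At the optimum: finishing uses 104 of 104 (binding); assembly uses 56 of 56 (binding).
Dual feasibility on the basic columns requires 3·y_finishing + 1·y_assembly = 28, 2·y_finishing + 2·y_assembly = 24.
Solving: y_finishing = 8, y_assembly = 4.
Reduced cost of benches: c₃ − yᵀa₃ = 37 − (8·3 + 4·4) = 37 − 40 = -3.

-3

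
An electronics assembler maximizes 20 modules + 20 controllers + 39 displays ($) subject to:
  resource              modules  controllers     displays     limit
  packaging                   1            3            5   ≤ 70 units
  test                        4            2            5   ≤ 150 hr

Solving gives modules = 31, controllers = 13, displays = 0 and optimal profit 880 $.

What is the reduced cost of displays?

Both packaging and test are binding at x*.
Dual feasibility on the basic columns requires 1·y_packaging + 4·y_test = 20, 3·y_packaging + 2·y_test = 20.
This yields shadow prices y_packaging = 4, y_test = 4.
Reduced cost of displays: c₃ − yᵀa₃ = 39 − (4·5 + 4·5) = 39 − 40 = -1.

-1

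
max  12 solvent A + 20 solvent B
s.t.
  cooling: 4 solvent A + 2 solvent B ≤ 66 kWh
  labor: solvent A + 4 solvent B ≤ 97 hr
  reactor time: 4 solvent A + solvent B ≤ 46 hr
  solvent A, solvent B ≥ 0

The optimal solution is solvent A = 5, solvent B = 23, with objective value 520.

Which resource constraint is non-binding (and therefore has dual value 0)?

cooling: 66/66 (binding)
labor: 97/97 (binding)
reactor time: 43/46 (slack 3)
By complementary slackness, a constraint with positive slack has shadow price 0 → reactor time.

reactor time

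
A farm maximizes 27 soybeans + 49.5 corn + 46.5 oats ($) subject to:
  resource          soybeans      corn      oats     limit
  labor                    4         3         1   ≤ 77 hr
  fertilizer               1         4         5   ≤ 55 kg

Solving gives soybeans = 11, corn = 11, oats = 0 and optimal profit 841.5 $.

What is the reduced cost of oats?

At the optimum: labor uses 77 of 77 (binding); fertilizer uses 55 of 55 (binding).
From A_Bᵀ y = c: 4·y_labor + 1·y_fertilizer = 27; 3·y_labor + 4·y_fertilizer = 49.5.
This yields shadow prices y_labor = 4.5, y_fertilizer = 9.
Reduced cost of oats: c₃ − yᵀa₃ = 46.5 − (4.5·1 + 9·5) = 46.5 − 49.5 = -3.

-3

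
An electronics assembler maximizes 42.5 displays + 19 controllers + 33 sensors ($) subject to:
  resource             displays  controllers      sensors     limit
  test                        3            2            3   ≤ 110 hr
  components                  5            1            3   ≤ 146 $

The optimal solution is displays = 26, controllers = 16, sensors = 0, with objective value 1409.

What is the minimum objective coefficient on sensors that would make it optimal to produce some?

34.5

Both test and components are binding at x*.
Dual feasibility on the basic columns requires 3·y_test + 5·y_components = 42.5, 2·y_test + 1·y_components = 19.
→ y_test = 7.5 and y_components = 4.
sensors enters the basis when its profit ≥ yᵀa₃ = 7.5·3 + 4·3 = 34.5.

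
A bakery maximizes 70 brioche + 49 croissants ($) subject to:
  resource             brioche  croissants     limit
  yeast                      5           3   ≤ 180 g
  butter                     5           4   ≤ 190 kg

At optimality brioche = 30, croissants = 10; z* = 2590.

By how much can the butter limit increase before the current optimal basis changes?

Binding constraints: yeast, butter. The basis is B = [[5,3],[5,4]] with det 5.
Per unit increase in butter, x* moves by d = (-0.6, 1).
The basis stays optimal until brioche reaches 0; allowable increase = 50 kg.

50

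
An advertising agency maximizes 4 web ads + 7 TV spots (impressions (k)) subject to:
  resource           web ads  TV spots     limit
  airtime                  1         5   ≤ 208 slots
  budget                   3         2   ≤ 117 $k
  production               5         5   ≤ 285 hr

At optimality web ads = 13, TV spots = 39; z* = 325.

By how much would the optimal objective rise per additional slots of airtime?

At the optimum: airtime uses 208 of 208 (binding); budget uses 117 of 117 (binding); production uses 260 of 285 (slack = 25).
By complementary slackness, y = 0 for the non-binding constraint.
From A_Bᵀ y = c: 1·y_airtime + 3·y_budget = 4; 5·y_airtime + 2·y_budget = 7.
→ y_airtime = 1 and y_budget = 1.
Shadow price of airtime = 1.

1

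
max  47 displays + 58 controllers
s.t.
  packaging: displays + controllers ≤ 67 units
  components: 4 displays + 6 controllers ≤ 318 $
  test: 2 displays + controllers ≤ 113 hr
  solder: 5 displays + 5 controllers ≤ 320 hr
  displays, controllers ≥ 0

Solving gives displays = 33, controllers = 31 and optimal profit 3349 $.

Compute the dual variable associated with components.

Check each constraint at x*: packaging 64/67 (slack 3); components 318/318 (tight); test 97/113 (slack 16); solder 320/320 (tight).
Since packaging, test are not tight, their duals are 0.
The binding rows give the dual system: 4·y_components + 5·y_solder = 47 and 6·y_components + 5·y_solder = 58.
Solving: y_components = 5.5, y_solder = 5.
Shadow price of components = 5.5.

5.5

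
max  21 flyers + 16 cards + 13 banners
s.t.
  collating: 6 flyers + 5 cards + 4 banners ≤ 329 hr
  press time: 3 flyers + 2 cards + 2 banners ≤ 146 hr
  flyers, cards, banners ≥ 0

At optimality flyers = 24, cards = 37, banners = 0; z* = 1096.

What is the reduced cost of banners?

At the optimum: collating uses 329 of 329 (binding); press time uses 146 of 146 (binding).
From A_Bᵀ y = c: 6·y_collating + 3·y_press time = 21; 5·y_collating + 2·y_press time = 16.
Solving: y_collating = 2, y_press time = 3.
Reduced cost of banners: c₃ − yᵀa₃ = 13 − (2·4 + 3·2) = 13 − 14 = -1.

-1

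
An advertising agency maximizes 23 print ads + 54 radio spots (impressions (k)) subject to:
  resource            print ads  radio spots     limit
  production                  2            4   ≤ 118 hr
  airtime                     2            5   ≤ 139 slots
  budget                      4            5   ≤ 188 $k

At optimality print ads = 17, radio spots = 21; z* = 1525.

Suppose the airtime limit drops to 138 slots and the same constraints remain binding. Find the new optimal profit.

Check each constraint at x*: production 118/118 (tight); airtime 139/139 (tight); budget 173/188 (slack 15).
By complementary slackness, y = 0 for the non-binding constraint.
Dual feasibility on the basic columns requires 2·y_production + 2·y_airtime = 23, 4·y_production + 5·y_airtime = 54.
This yields shadow prices y_production = 3.5, y_airtime = 8.
Δz = y_airtime·Δb = 8 × (-1) = -8, so new z* = 1525 − 8 = 1517.

1517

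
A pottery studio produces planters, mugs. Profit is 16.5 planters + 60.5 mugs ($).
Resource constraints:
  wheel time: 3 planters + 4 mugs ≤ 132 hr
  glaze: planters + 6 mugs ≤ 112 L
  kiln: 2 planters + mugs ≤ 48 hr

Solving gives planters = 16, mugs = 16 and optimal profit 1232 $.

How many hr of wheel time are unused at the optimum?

20

wheel time used = 3·16 + 4·16 = 112; slack = 132 − 112 = 20.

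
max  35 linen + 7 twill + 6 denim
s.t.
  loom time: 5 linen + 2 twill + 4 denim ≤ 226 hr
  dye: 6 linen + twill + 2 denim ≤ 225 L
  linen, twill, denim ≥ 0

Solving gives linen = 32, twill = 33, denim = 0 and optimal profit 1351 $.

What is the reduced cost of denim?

-8

Both loom time and dye are binding at x*.
The binding rows give the dual system: 5·y_loom time + 6·y_dye = 35 and 2·y_loom time + 1·y_dye = 7.
→ y_loom time = 1 and y_dye = 5.
Reduced cost of denim: c₃ − yᵀa₃ = 6 − (1·4 + 5·2) = 6 − 14 = -8.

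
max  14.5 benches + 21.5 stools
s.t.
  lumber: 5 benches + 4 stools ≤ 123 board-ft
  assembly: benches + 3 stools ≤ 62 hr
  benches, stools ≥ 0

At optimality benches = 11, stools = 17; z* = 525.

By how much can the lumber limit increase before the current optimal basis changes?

Binding constraints: lumber, assembly. The basis is B = [[5,4],[1,3]] with det 11.
Per unit increase in lumber, x* moves by d = (0.2727, -0.0909).
The basis stays optimal until stools reaches 0; allowable increase = 187 board-ft.

187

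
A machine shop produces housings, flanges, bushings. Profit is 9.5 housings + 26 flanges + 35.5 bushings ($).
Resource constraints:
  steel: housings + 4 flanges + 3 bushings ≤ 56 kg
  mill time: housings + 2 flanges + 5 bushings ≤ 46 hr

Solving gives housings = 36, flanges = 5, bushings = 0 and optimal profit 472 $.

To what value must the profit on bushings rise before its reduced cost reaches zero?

40.5

Both steel and mill time are binding at x*.
From A_Bᵀ y = c: 1·y_steel + 1·y_mill time = 9.5; 4·y_steel + 2·y_mill time = 26.
This yields shadow prices y_steel = 3.5, y_mill time = 6.
bushings enters the basis when its profit ≥ yᵀa₃ = 3.5·3 + 6·5 = 40.5.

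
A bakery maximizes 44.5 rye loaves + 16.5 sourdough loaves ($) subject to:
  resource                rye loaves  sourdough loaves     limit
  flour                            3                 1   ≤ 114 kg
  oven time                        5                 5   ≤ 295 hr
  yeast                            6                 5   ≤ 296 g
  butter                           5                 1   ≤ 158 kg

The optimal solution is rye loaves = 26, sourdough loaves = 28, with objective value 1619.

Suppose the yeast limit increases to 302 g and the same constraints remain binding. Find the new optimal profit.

1631

At the optimum: flour uses 106 of 114 (slack = 8); oven time uses 270 of 295 (slack = 25); yeast uses 296 of 296 (binding); butter uses 158 of 158 (binding).
By complementary slackness, y = 0 for the non-binding constraints.
From A_Bᵀ y = c: 6·y_yeast + 5·y_butter = 44.5; 5·y_yeast + 1·y_butter = 16.5.
This yields shadow prices y_yeast = 2, y_butter = 6.5.
Δz = y_yeast·Δb = 2 × (6) = 12, so new z* = 1619 + 12 = 1631.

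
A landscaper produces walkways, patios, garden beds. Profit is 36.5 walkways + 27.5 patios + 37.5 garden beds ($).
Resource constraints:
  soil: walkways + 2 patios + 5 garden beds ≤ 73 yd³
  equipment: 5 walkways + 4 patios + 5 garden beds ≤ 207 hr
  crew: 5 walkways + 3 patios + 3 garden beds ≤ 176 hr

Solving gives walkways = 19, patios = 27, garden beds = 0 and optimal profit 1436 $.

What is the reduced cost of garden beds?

Binding: soil and crew. Non-binding: equipment (4 unused).
Slack constraints have shadow price 0 (complementary slackness).
The binding rows give the dual system: 1·y_soil + 5·y_crew = 36.5 and 2·y_soil + 3·y_crew = 27.5.
→ y_soil = 4 and y_crew = 6.5.
Reduced cost of garden beds: c₃ − yᵀa₃ = 37.5 − (4·5 + 6.5·3) = 37.5 − 39.5 = -2.

-2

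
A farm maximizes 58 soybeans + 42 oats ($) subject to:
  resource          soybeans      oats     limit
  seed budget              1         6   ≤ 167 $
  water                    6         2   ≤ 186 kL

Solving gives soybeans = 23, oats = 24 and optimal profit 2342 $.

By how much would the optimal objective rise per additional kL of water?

9

Both seed budget and water are binding at x*.
The binding rows give the dual system: 1·y_seed budget + 6·y_water = 58 and 6·y_seed budget + 2·y_water = 42.
This yields shadow prices y_seed budget = 4, y_water = 9.
Shadow price of water = 9.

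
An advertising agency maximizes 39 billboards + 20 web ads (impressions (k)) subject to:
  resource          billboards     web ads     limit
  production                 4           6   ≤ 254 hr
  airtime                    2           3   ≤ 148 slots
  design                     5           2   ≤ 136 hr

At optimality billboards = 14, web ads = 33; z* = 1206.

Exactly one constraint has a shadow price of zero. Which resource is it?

production: 254/254 (binding)
airtime: 127/148 (slack 21)
design: 136/136 (binding)
By complementary slackness, a constraint with positive slack has shadow price 0 → airtime.

airtime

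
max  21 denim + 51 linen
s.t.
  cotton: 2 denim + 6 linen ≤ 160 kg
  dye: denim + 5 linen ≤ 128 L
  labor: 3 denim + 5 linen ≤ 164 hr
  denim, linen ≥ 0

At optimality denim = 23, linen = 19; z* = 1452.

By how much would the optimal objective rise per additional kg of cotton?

At the optimum: cotton uses 160 of 160 (binding); dye uses 118 of 128 (slack = 10); labor uses 164 of 164 (binding).
Slack constraints have shadow price 0 (complementary slackness).
Dual feasibility on the basic columns requires 2·y_cotton + 3·y_labor = 21, 6·y_cotton + 5·y_labor = 51.
→ y_cotton = 6 and y_labor = 3.
Shadow price of cotton = 6.

6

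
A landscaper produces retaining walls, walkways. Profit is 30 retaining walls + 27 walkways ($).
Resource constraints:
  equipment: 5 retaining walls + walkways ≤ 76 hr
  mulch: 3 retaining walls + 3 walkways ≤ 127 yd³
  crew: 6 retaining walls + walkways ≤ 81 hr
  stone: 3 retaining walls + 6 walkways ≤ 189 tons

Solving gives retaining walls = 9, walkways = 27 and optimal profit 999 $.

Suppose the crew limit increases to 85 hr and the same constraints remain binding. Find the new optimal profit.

Binding: crew and stone. Non-binding: equipment (4 unused), mulch (19 unused).
Slack constraints have shadow price 0 (complementary slackness).
Dual feasibility on the basic columns requires 6·y_crew + 3·y_stone = 30, 1·y_crew + 6·y_stone = 27.
Solving: y_crew = 3, y_stone = 4.
Δz = y_crew·Δb = 3 × (4) = 12, so new z* = 999 + 12 = 1011.

1011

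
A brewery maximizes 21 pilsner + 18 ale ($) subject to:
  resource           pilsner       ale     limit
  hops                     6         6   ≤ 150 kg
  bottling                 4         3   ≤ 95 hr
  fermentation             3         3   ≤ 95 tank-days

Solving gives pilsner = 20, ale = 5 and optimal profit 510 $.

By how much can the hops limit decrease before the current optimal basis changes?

Binding constraints: hops, bottling. The basis is B = [[6,6],[4,3]] with det -6.
Per unit decrease in hops, x* moves by d = (0.5, -0.6667).
The basis stays optimal until ale reaches 0; allowable decrease = 7.5 kg.

7.5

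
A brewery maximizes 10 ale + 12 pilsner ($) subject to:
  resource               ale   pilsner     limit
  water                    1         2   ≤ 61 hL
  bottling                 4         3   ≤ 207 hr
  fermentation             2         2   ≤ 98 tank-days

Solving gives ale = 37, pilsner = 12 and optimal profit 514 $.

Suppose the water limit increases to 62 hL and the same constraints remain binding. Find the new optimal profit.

516

At the optimum: water uses 61 of 61 (binding); bottling uses 184 of 207 (slack = 23); fermentation uses 98 of 98 (binding).
Since bottling is not tight, its dual is 0.
From A_Bᵀ y = c: 1·y_water + 2·y_fermentation = 10; 2·y_water + 2·y_fermentation = 12.
Solving: y_water = 2, y_fermentation = 4.
Δz = y_water·Δb = 2 × (1) = 2, so new z* = 514 + 2 = 516.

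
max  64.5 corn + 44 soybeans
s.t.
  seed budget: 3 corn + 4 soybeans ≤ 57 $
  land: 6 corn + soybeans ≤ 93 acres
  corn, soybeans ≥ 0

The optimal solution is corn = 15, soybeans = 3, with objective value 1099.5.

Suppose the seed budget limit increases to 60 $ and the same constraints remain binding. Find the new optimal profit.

1128

At the optimum: seed budget uses 57 of 57 (binding); land uses 93 of 93 (binding).
From A_Bᵀ y = c: 3·y_seed budget + 6·y_land = 64.5; 4·y_seed budget + 1·y_land = 44.
Solving: y_seed budget = 9.5, y_land = 6.
Δz = y_seed budget·Δb = 9.5 × (3) = 28.5, so new z* = 1099.5 + 28.5 = 1128.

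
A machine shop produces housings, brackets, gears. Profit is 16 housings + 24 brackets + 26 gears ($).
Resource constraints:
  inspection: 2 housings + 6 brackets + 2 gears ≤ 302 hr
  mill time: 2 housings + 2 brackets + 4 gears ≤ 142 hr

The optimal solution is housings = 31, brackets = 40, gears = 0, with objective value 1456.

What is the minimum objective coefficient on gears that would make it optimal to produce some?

Check each constraint at x*: inspection 302/302 (tight); mill time 142/142 (tight).
From A_Bᵀ y = c: 2·y_inspection + 2·y_mill time = 16; 6·y_inspection + 2·y_mill time = 24.
This yields shadow prices y_inspection = 2, y_mill time = 6.
gears enters the basis when its profit ≥ yᵀa₃ = 2·2 + 6·4 = 28.

28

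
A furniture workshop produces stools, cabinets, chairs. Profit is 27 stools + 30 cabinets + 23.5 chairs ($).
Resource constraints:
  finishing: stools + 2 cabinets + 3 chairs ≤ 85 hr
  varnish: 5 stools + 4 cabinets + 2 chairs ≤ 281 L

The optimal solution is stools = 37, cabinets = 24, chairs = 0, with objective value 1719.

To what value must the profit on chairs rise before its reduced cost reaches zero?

29

Both finishing and varnish are binding at x*.
Dual feasibility on the basic columns requires 1·y_finishing + 5·y_varnish = 27, 2·y_finishing + 4·y_varnish = 30.
Solving: y_finishing = 7, y_varnish = 4.
chairs enters the basis when its profit ≥ yᵀa₃ = 7·3 + 4·2 = 29.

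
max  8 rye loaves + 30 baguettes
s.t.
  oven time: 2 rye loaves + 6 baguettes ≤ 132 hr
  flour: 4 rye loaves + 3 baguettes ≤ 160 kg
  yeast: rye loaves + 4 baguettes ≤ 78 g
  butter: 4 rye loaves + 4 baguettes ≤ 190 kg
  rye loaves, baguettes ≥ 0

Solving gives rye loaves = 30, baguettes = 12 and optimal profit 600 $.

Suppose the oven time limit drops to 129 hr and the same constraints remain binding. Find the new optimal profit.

597

Check each constraint at x*: oven time 132/132 (tight); flour 156/160 (slack 4); yeast 78/78 (tight); butter 168/190 (slack 22).
Slack constraints have shadow price 0 (complementary slackness).
The binding rows give the dual system: 2·y_oven time + 1·y_yeast = 8 and 6·y_oven time + 4·y_yeast = 30.
Solving: y_oven time = 1, y_yeast = 6.
Δz = y_oven time·Δb = 1 × (-3) = -3, so new z* = 600 − 3 = 597.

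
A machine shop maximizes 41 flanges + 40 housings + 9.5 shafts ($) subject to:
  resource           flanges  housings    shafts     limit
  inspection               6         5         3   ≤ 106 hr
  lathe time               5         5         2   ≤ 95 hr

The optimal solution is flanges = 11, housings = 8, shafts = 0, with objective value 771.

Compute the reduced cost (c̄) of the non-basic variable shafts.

At the optimum: inspection uses 106 of 106 (binding); lathe time uses 95 of 95 (binding).
The binding rows give the dual system: 6·y_inspection + 5·y_lathe time = 41 and 5·y_inspection + 5·y_lathe time = 40.
Solving: y_inspection = 1, y_lathe time = 7.
Reduced cost of shafts: c₃ − yᵀa₃ = 9.5 − (1·3 + 7·2) = 9.5 − 17 = -7.5.

-7.5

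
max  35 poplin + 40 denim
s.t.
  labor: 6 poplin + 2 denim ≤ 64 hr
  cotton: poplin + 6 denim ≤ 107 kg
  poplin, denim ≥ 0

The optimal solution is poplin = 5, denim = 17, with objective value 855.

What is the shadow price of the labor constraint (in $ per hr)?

5

Both labor and cotton are binding at x*.
Dual feasibility on the basic columns requires 6·y_labor + 1·y_cotton = 35, 2·y_labor + 6·y_cotton = 40.
→ y_labor = 5 and y_cotton = 5.
Shadow price of labor = 5.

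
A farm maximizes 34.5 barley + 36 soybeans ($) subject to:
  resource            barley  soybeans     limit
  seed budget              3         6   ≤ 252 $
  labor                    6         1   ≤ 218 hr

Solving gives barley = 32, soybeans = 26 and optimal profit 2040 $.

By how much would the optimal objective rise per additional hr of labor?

Both seed budget and labor are binding at x*.
From A_Bᵀ y = c: 3·y_seed budget + 6·y_labor = 34.5; 6·y_seed budget + 1·y_labor = 36.
Solving: y_seed budget = 5.5, y_labor = 3.
Shadow price of labor = 3.

3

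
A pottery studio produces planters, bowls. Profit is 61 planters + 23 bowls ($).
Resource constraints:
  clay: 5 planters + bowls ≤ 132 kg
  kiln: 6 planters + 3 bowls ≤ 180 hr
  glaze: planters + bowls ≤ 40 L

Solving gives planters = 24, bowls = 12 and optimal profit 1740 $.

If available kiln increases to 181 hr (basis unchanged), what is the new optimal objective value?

1746

Binding: clay and kiln. Non-binding: glaze (4 unused).
Since glaze is not tight, its dual is 0.
From A_Bᵀ y = c: 5·y_clay + 6·y_kiln = 61; 1·y_clay + 3·y_kiln = 23.
This yields shadow prices y_clay = 5, y_kiln = 6.
Δz = y_kiln·Δb = 6 × (1) = 6, so new z* = 1740 + 6 = 1746.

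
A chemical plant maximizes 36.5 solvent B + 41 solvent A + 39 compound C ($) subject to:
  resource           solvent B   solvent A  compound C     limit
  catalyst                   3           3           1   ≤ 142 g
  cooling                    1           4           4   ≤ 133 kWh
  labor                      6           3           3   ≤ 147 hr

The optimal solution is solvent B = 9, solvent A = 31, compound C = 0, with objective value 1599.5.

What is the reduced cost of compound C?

At the optimum: catalyst uses 120 of 142 (slack = 22); cooling uses 133 of 133 (binding); labor uses 147 of 147 (binding).
Since catalyst is not tight, its dual is 0.
The binding rows give the dual system: 1·y_cooling + 6·y_labor = 36.5 and 4·y_cooling + 3·y_labor = 41.
→ y_cooling = 6.5 and y_labor = 5.
Reduced cost of compound C: c₃ − yᵀa₃ = 39 − (6.5·4 + 5·3) = 39 − 41 = -2.

-2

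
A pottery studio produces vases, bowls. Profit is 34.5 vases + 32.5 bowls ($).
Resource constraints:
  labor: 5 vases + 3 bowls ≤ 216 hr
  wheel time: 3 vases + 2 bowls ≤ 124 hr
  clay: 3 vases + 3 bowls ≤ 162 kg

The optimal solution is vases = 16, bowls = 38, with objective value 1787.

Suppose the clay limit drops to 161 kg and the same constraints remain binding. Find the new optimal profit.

Binding: wheel time and clay. Non-binding: labor (22 unused).
Slack constraints have shadow price 0 (complementary slackness).
From A_Bᵀ y = c: 3·y_wheel time + 3·y_clay = 34.5; 2·y_wheel time + 3·y_clay = 32.5.
Solving: y_wheel time = 2, y_clay = 9.5.
Δz = y_clay·Δb = 9.5 × (-1) = -9.5, so new z* = 1787 − 9.5 = 1777.5.

1777.5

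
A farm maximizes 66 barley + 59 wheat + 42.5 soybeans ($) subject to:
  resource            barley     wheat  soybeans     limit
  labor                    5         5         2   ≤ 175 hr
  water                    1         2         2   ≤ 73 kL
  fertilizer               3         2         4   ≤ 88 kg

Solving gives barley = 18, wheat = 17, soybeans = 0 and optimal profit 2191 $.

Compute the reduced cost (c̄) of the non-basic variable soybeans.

Binding: labor and fertilizer. Non-binding: water (21 unused).
Slack constraints have shadow price 0 (complementary slackness).
From A_Bᵀ y = c: 5·y_labor + 3·y_fertilizer = 66; 5·y_labor + 2·y_fertilizer = 59.
This yields shadow prices y_labor = 9, y_fertilizer = 7.
Reduced cost of soybeans: c₃ − yᵀa₃ = 42.5 − (9·2 + 7·4) = 42.5 − 46 = -3.5.

-3.5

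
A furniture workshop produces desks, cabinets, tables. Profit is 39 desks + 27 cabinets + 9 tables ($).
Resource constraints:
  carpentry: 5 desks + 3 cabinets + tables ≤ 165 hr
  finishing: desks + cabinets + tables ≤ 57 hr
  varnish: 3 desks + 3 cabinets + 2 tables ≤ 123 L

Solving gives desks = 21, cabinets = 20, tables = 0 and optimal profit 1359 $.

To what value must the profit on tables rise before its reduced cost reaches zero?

12

At the optimum: carpentry uses 165 of 165 (binding); finishing uses 41 of 57 (slack = 16); varnish uses 123 of 123 (binding).
Slack constraints have shadow price 0 (complementary slackness).
From A_Bᵀ y = c: 5·y_carpentry + 3·y_varnish = 39; 3·y_carpentry + 3·y_varnish = 27.
Solving: y_carpentry = 6, y_varnish = 3.
tables enters the basis when its profit ≥ yᵀa₃ = 6·1 + 3·2 = 12.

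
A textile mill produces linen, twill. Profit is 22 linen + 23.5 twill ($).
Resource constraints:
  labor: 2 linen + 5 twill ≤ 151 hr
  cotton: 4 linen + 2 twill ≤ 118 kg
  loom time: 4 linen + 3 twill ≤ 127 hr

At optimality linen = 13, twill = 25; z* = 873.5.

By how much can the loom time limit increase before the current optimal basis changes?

Binding constraints: labor, loom time. The basis is B = [[2,5],[4,3]] with det -14.
Per unit increase in loom time, x* moves by d = (0.3571, -0.1429).
The basis stays optimal until cotton becomes binding; allowable increase = 14 hr.

14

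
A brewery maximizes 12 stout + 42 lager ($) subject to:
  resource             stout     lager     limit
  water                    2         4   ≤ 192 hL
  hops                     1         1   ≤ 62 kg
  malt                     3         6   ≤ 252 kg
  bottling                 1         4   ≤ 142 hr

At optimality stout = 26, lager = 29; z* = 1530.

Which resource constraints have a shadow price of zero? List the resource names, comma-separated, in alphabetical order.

water: 168/192 (slack 24)
hops: 55/62 (slack 7)
malt: 252/252 (binding)
bottling: 142/142 (binding)
By complementary slackness, a constraint with positive slack has shadow price 0 → hops, water.

hops, water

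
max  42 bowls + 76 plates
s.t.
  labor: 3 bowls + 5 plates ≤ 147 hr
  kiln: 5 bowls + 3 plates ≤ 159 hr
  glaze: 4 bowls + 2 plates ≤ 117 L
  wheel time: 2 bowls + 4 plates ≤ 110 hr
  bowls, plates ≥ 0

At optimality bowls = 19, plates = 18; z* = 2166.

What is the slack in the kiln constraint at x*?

kiln used = 5·19 + 3·18 = 149; slack = 159 − 149 = 10.

10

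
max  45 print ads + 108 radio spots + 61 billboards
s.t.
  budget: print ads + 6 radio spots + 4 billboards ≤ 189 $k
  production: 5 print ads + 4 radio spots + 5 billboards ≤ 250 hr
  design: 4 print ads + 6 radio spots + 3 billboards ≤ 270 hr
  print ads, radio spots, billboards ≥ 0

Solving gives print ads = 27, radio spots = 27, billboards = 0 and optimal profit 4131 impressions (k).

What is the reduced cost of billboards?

Binding: budget and design. Non-binding: production (7 unused).
Since production is not tight, its dual is 0.
The binding rows give the dual system: 1·y_budget + 4·y_design = 45 and 6·y_budget + 6·y_design = 108.
Solving: y_budget = 9, y_design = 9.
Reduced cost of billboards: c₃ − yᵀa₃ = 61 − (9·4 + 9·3) = 61 − 63 = -2.

-2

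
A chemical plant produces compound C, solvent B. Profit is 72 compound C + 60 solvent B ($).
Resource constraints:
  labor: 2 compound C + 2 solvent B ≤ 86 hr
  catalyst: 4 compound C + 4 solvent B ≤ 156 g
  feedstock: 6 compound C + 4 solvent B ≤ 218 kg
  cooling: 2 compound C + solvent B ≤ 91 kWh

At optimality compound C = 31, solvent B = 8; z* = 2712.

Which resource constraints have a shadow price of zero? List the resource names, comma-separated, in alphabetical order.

cooling, labor

labor: 78/86 (slack 8)
catalyst: 156/156 (binding)
feedstock: 218/218 (binding)
cooling: 70/91 (slack 21)
By complementary slackness, a constraint with positive slack has shadow price 0 → cooling, labor.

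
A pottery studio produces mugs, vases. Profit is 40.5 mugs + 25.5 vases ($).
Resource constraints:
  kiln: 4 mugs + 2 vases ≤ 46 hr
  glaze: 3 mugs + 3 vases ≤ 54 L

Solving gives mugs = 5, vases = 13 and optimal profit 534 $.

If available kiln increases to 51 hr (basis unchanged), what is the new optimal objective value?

571.5

Check each constraint at x*: kiln 46/46 (tight); glaze 54/54 (tight).
Dual feasibility on the basic columns requires 4·y_kiln + 3·y_glaze = 40.5, 2·y_kiln + 3·y_glaze = 25.5.
Solving: y_kiln = 7.5, y_glaze = 3.5.
Δz = y_kiln·Δb = 7.5 × (5) = 37.5, so new z* = 534 + 37.5 = 571.5.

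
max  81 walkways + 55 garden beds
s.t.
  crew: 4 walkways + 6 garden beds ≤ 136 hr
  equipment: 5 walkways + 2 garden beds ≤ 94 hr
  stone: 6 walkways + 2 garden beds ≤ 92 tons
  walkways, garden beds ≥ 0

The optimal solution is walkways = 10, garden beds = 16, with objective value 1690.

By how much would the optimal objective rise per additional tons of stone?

9.5

Binding: crew and stone. Non-binding: equipment (12 unused).
Slack constraints have shadow price 0 (complementary slackness).
From A_Bᵀ y = c: 4·y_crew + 6·y_stone = 81; 6·y_crew + 2·y_stone = 55.
This yields shadow prices y_crew = 6, y_stone = 9.5.
Shadow price of stone = 9.5.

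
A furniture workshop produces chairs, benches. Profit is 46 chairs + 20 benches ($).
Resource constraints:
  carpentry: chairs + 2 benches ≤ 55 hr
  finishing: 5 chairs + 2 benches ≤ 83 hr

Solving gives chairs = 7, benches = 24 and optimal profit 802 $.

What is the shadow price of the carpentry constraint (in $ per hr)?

1

At the optimum: carpentry uses 55 of 55 (binding); finishing uses 83 of 83 (binding).
From A_Bᵀ y = c: 1·y_carpentry + 5·y_finishing = 46; 2·y_carpentry + 2·y_finishing = 20.
This yields shadow prices y_carpentry = 1, y_finishing = 9.
Shadow price of carpentry = 1.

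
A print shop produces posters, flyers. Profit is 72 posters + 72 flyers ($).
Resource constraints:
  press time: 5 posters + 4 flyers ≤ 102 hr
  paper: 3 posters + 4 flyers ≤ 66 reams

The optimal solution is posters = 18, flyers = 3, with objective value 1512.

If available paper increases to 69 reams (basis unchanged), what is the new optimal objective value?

1539

Both press time and paper are binding at x*.
Dual feasibility on the basic columns requires 5·y_press time + 3·y_paper = 72, 4·y_press time + 4·y_paper = 72.
→ y_press time = 9 and y_paper = 9.
Δz = y_paper·Δb = 9 × (3) = 27, so new z* = 1512 + 27 = 1539.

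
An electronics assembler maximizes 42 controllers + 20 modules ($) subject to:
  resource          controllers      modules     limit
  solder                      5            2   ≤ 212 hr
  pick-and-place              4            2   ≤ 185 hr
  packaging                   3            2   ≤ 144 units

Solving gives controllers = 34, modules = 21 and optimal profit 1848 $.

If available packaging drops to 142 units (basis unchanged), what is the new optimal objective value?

1840

At the optimum: solder uses 212 of 212 (binding); pick-and-place uses 178 of 185 (slack = 7); packaging uses 144 of 144 (binding).
By complementary slackness, y = 0 for the non-binding constraint.
The binding rows give the dual system: 5·y_solder + 3·y_packaging = 42 and 2·y_solder + 2·y_packaging = 20.
This yields shadow prices y_solder = 6, y_packaging = 4.
Δz = y_packaging·Δb = 4 × (-2) = -8, so new z* = 1848 − 8 = 1840.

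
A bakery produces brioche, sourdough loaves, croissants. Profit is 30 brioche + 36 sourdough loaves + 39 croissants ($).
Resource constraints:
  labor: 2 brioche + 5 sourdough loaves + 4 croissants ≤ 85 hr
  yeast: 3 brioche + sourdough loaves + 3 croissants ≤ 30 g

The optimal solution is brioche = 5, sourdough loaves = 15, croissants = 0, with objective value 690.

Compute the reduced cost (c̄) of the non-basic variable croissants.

-3

Check each constraint at x*: labor 85/85 (tight); yeast 30/30 (tight).
From A_Bᵀ y = c: 2·y_labor + 3·y_yeast = 30; 5·y_labor + 1·y_yeast = 36.
Solving: y_labor = 6, y_yeast = 6.
Reduced cost of croissants: c₃ − yᵀa₃ = 39 − (6·4 + 6·3) = 39 − 42 = -3.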